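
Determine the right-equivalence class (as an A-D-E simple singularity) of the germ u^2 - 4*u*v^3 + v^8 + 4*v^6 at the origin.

A7

The Hessian of f at 0 is [[2, 0], [0, 0]] with rank 1, so corank 1. A Groebner basis of the Jacobian ideal J(f) in C{u,v} is {u^3, u^2*v, -u/2 + v^3}; counting standard monomials gives mu = 7. Corank 1: A-series; mu = 7 gives A_7.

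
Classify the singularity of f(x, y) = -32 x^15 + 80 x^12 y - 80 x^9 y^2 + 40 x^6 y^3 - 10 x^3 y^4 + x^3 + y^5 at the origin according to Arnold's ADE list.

E_8

The Hessian of f at 0 has rank 0. Corank 2; j^3 = x^3 is a perfect cube, so E-series; the 5-jet and mu = 8 give E_8.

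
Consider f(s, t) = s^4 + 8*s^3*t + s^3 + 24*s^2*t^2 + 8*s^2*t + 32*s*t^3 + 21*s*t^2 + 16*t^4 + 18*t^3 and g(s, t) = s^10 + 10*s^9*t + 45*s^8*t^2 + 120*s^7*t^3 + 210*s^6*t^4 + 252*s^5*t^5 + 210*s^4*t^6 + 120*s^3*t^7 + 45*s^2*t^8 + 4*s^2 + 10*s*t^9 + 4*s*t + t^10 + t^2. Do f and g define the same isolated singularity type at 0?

The Hessian of f at 0 has rank 0. Corank 2; j^3 = (s + 2*t)*(s + 3*t)^2 has shape L^2 M (L != M), so D-series; mu = 5 gives D_5. The Hessian of g at 0 has rank 1. Corank 1: A-series; mu = 9 gives A_9. f is D_5 but g is A_9, hence not right-equivalent.

No.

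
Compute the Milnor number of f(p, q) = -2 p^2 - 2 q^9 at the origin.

8

The Hessian of f at 0 is [[-4, 0], [0, 0]] with rank 1, so corank 1. A Groebner basis of the Jacobian ideal J(f) in C{p,q} is {q^8, p}; counting standard monomials gives mu = 8. Corank 1: A-series; mu = 8 gives A_8.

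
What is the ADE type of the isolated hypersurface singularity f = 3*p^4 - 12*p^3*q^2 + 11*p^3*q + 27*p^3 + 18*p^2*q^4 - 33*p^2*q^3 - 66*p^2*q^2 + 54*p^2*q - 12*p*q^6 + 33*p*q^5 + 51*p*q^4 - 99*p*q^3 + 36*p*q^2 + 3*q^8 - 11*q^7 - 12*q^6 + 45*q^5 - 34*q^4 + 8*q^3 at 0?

E_7

The Hessian of f at 0 is [[0, 0], [0, 0]] with rank 0, so corank 2. A Groebner basis of the Jacobian ideal J(f) in C{p,q} is {-19683*p^2/20006 - 13122*p*q/10003 + q^4 - 27*q^3/20006 - 4374*q^2/10003, p^3 - 13257*p^2/10003 - 17676*p*q/10003 + 8837*q^3/30009 - 5892*q^2/10003, p^2*q + 26487*p^2/20006 + 17658*p*q/10003 - 79697*q^3/180054 + 5886*q^2/10003, -2835*p^2/2858 + p*q^2 - 1890*p*q/1429 + 17113*q^3/25722 - 630*q^2/1429}; counting standard monomials gives mu = 7. Corank 2; j^3 = (3*p + 2*q)^3 is a perfect cube, so E-series; the 4-jet and mu = 7 give E_7.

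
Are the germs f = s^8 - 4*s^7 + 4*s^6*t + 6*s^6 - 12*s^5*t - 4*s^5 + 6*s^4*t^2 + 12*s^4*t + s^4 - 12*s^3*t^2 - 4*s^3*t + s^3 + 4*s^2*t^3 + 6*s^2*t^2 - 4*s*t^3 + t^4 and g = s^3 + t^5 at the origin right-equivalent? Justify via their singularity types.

No.

The Hessian of f at 0 has rank 0. Corank 2; j^3 = s^3 is a perfect cube, so E-series; the 4-jet and mu = 6 give E_6. The Hessian of g at 0 has rank 0. Corank 2; j^3 = s^3 is a perfect cube, so E-series; the 5-jet and mu = 8 give E_8. f is E_6 but g is E_8, hence not right-equivalent.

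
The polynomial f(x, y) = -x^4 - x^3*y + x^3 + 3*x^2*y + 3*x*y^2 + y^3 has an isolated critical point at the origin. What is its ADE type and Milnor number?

Type E_7, Milnor number mu = 7.

The Hessian of f at 0 is [[0, 0], [0, 0]] with rank 0, so corank 2. A Groebner basis of the Jacobian ideal J(f) in C{x,y} is {3*x^2 + 6*x*y + y^4 + y^3 + 3*y^2, x^3 - 3*x^2 - 6*x*y - 3*y^2, x^2*y + 3*x^2 + 6*x*y + 3*y^2, -2*x^2 + x*y^2 - 4*x*y + y^3/3 - 2*y^2}; counting standard monomials gives mu = 7. Corank 2; j^3 = (x + y)^3 is a perfect cube, so E-series; the 4-jet and mu = 7 give E_7.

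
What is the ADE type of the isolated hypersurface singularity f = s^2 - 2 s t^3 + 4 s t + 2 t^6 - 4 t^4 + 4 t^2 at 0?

The Hessian of f at 0 is [[2, 4], [4, 8]] with rank 1, so corank 1. A Groebner basis of the Jacobian ideal J(f) in C{s,t} is {s*t^2 + 2*s + 4*t, -s + t^3 - 2*t, s^2 + 4*s*t + 4*t^2}; counting standard monomials gives mu = 5. Corank 1: A-series; mu = 5 gives A_5.

A_{5}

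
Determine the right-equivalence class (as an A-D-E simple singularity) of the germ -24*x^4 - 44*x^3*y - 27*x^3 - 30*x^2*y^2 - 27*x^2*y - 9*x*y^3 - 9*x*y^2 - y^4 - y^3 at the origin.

E_7

The Hessian of f at 0 is [[0, 0], [0, 0]] with rank 0, so corank 2. A Groebner basis of the Jacobian ideal J(f) in C{x,y} is {19683*x^2/4 + 6561*x*y/2 + y^4 + 27*y^3/4 + 2187*y^2/4, x^3 + 135*x^2/4 + 45*x*y/2 + y^3/12 + 15*y^2/4, x^2*y - 243*x^2/4 - 81*x*y/2 - 7*y^3/36 - 27*y^2/4, 81*x^2 + x*y^2 + 54*x*y + 4*y^3/9 + 9*y^2}; counting standard monomials gives mu = 7. Corank 2; j^3 = -(3*x + y)^3 is a perfect cube, so E-series; the 4-jet and mu = 7 give E_7.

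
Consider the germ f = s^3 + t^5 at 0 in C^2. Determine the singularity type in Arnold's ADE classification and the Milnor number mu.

The Hessian of f at 0 has rank 0. Corank 2; j^3 = s^3 is a perfect cube, so E-series; the 5-jet and mu = 8 give E_8.

Type E_8, Milnor number mu = 8.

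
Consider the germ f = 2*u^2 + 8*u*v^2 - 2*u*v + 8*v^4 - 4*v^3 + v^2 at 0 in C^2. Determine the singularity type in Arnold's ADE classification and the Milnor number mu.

The Hessian of f at 0 has rank 2. Corank 0: nondegenerate Morse point, so A_1.

Type A_{1}, Milnor number mu = 1.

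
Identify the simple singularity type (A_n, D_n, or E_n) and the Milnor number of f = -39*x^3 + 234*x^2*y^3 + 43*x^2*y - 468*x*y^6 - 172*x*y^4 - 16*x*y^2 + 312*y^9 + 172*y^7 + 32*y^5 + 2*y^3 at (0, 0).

The Hessian of f at 0 has rank 0. Corank 2; j^3 = -(3*x - y)*(13*x^2 - 10*x*y + 2*y^2) splits into three distinct lines over C (the quadratic factor has nonzero discriminant), so D_4.

Type D4, Milnor number mu = 4.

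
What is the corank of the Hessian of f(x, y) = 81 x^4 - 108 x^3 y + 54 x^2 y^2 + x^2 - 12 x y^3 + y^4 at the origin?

Hessian at 0 has rank 1.

1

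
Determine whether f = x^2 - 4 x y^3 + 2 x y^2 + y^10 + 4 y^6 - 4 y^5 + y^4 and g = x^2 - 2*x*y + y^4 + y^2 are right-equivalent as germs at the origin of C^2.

No.

The Hessian of f at 0 has rank 1. Corank 1: A-series; mu = 9 gives A_9. The Hessian of g at 0 has rank 1. Corank 1: A-series; mu = 3 gives A_3. f is A_9 but g is A_3, hence not right-equivalent.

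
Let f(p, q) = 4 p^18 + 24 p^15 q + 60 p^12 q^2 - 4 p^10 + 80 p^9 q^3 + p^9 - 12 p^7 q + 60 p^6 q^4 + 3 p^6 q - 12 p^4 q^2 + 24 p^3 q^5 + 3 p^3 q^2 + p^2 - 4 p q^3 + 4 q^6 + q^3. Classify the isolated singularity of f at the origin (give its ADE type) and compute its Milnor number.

Type A_{2}, Milnor number mu = 2.

The Hessian of f at 0 is [[2, 0], [0, 0]] with rank 1, so corank 1. A Groebner basis of the Jacobian ideal J(f) in C{p,q} is {q^2, p}; counting standard monomials gives mu = 2. Corank 1: A-series; mu = 2 gives A_2.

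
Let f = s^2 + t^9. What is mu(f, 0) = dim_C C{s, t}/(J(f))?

The Hessian of f at 0 has rank 1. Corank 1: A-series; mu = 8 gives A_8.

8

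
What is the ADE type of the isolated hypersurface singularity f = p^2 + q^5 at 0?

The Hessian of f at 0 is [[2, 0], [0, 0]] with rank 1, so corank 1. A Groebner basis of the Jacobian ideal J(f) in C{p,q} is {q^4, p}; counting standard monomials gives mu = 4. Corank 1: A-series; mu = 4 gives A_4.

A_4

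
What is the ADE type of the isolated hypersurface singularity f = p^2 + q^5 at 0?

The Hessian of f at 0 is [[2, 0], [0, 0]] with rank 1, so corank 1. A Groebner basis of the Jacobian ideal J(f) in C{p,q} is {q^4, p}; counting standard monomials gives mu = 4. Corank 1: A-series; mu = 4 gives A_4.

A_{4}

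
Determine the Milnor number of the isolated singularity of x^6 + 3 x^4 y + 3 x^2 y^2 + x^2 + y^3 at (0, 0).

2

The Hessian of f at 0 has rank 1. Corank 1: A-series; mu = 2 gives A_2.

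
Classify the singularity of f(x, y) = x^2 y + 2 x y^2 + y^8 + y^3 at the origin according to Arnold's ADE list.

D9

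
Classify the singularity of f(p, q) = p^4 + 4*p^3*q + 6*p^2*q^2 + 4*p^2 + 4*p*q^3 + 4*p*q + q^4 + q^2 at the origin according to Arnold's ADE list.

A_{3}

The Hessian of f at 0 is [[8, 4], [4, 2]] with rank 1, so corank 1. A Groebner basis of the Jacobian ideal J(f) in C{p,q} is {q^3, p + q/2}; counting standard monomials gives mu = 3. Corank 1: A-series; mu = 3 gives A_3.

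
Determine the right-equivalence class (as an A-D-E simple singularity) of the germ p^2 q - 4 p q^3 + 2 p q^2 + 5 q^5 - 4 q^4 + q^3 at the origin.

The Hessian of f at 0 is [[0, 0], [0, 0]] with rank 0, so corank 2. A Groebner basis of the Jacobian ideal J(f) in C{p,q} is {p^3 + 6*p^2 + 25*p*q/2 + 13*q^2/2, p^2*q - 4*p^2 - 17*p*q/2 - 9*q^2/2, 2*p^2 + p*q^2 + 9*p*q/2 + 5*q^2/2, -p*q/2 + q^3 - q^2/2}; counting standard monomials gives mu = 6. Corank 2; j^3 = q*(p + q)^2 has shape L^2 M (L != M), so D-series; mu = 6 gives D_6.

D_6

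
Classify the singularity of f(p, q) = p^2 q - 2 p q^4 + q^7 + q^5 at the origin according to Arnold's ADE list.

The Hessian of f at 0 has rank 0. Corank 2; j^3 = p^2*q has shape L^2 M (L != M), so D-series; mu = 6 gives D_6.

D6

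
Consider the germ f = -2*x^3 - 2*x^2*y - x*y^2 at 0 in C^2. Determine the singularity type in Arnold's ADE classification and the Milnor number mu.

Type D_{4}, Milnor number mu = 4.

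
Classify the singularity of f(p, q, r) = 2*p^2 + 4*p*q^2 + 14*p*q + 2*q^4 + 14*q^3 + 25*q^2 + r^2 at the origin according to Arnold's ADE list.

A1

The Hessian of f at 0 is [[4, 14, 0], [14, 50, 0], [0, 0, 2]] with rank 3, so corank 0. A Groebner basis of the Jacobian ideal J(f) in C{p,q,r} is {p, q, r}; counting standard monomials gives mu = 1. Corank 0: nondegenerate Morse point, so A_1.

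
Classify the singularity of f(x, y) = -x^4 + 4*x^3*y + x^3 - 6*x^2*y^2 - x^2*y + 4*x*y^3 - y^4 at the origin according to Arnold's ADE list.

D5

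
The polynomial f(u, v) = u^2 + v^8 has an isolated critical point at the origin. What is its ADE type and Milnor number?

Type A_7, Milnor number mu = 7.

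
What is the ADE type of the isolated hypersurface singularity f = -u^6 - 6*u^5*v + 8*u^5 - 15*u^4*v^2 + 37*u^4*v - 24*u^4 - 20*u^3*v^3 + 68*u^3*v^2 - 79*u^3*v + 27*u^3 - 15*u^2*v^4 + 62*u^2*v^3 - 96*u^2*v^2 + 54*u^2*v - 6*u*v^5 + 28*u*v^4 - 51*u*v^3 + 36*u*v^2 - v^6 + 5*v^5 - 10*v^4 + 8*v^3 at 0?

E_{7}

The Hessian of f at 0 has rank 0. Corank 2; j^3 = (3*u + 2*v)^3 is a perfect cube, so E-series; the 4-jet and mu = 7 give E_7.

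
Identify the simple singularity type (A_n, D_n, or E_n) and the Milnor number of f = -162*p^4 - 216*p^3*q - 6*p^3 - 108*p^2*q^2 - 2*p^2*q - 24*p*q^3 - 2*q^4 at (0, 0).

Type D_5, Milnor number mu = 5.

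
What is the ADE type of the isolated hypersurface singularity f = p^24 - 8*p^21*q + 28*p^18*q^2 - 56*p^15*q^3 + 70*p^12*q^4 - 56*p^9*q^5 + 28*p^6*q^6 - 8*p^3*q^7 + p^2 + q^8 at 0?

A_7

The Hessian of f at 0 has rank 1. Corank 1: A-series; mu = 7 gives A_7.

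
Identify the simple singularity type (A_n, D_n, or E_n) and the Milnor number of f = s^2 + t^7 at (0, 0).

The Hessian of f at 0 is [[2, 0], [0, 0]] with rank 1, so corank 1. A Groebner basis of the Jacobian ideal J(f) in C{s,t} is {t^6, s}; counting standard monomials gives mu = 6. Corank 1: A-series; mu = 6 gives A_6.

Type A_{6}, Milnor number mu = 6.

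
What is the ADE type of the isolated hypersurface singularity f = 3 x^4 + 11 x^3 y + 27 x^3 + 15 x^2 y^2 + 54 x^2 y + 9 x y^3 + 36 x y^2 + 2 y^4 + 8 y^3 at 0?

The Hessian of f at 0 has rank 0. Corank 2; j^3 = (3*x + 2*y)^3 is a perfect cube, so E-series; the 4-jet and mu = 7 give E_7.

E_7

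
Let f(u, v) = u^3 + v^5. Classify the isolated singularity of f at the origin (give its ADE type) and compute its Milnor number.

Type E_{8}, Milnor number mu = 8.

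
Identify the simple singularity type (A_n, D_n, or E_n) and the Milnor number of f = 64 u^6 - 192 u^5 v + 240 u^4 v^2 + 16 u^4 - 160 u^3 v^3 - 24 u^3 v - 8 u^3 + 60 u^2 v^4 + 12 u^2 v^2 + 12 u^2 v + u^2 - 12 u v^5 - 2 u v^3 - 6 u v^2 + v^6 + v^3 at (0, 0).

Type A2, Milnor number mu = 2.

The Hessian of f at 0 has rank 1. Corank 1: A-series; mu = 2 gives A_2.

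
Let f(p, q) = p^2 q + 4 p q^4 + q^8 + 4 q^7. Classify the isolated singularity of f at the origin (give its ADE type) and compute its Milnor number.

Type D9, Milnor number mu = 9.

The Hessian of f at 0 has rank 0. Corank 2; j^3 = p^2*q has shape L^2 M (L != M), so D-series; mu = 9 gives D_9.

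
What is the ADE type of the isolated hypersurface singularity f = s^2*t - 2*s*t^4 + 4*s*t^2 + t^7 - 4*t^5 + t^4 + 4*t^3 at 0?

The Hessian of f at 0 has rank 0. Corank 2; j^3 = t*(s + 2*t)^2 has shape L^2 M (L != M), so D-series; mu = 5 gives D_5.

D5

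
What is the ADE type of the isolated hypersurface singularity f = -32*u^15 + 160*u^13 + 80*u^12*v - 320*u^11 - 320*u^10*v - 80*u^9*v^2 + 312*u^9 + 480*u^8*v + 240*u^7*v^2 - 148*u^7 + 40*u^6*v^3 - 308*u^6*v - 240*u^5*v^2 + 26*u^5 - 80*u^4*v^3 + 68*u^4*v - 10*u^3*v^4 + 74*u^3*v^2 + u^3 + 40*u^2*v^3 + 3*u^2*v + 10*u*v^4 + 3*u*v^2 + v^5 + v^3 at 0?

E8

The Hessian of f at 0 has rank 0. Corank 2; j^3 = (u + v)^3 is a perfect cube, so E-series; the 5-jet and mu = 8 give E_8.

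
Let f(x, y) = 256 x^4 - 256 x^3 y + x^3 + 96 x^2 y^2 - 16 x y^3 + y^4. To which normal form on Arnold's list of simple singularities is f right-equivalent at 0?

E6

The Hessian of f at 0 has rank 0. Corank 2; j^3 = x^3 is a perfect cube, so E-series; the 4-jet and mu = 6 give E_6.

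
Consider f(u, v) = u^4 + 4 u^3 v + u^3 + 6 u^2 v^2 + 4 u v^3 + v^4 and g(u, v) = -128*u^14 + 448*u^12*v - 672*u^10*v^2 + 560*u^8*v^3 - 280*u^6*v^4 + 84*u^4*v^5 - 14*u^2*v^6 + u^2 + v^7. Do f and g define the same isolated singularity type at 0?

The Hessian of f at 0 is [[0, 0], [0, 0]] with rank 0, so corank 2. A Groebner basis of the Jacobian ideal J(f) in C{u,v} is {v^4, u*v^2 + v^3/3, u^2}; counting standard monomials gives mu = 6. Corank 2; j^3 = u^3 is a perfect cube, so E-series; the 4-jet and mu = 6 give E_6. The Hessian of g at 0 is [[2, 0], [0, 0]] with rank 1, so corank 1. A Groebner basis of the Jacobian ideal J(g) in C{u,v} is {v^6, u}; counting standard monomials gives mu = 6. Corank 1: A-series; mu = 6 gives A_6. f is E_6 but g is A_6, hence not right-equivalent.

No.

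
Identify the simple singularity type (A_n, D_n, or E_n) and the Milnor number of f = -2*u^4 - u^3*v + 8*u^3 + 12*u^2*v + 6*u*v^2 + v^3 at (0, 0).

Type E_{7}, Milnor number mu = 7.

The Hessian of f at 0 is [[0, 0], [0, 0]] with rank 0, so corank 2. A Groebner basis of the Jacobian ideal J(f) in C{u,v} is {768*u^2 + 768*u*v + v^4 + 8*v^3 + 192*v^2, u^3 - 12*u^2 - 12*u*v - 3*v^2, u^2*v + 24*u^2 + 24*u*v + 6*v^2, -32*u^2 + u*v^2 - 32*u*v + v^3/6 - 8*v^2}; counting standard monomials gives mu = 7. Corank 2; j^3 = (2*u + v)^3 is a perfect cube, so E-series; the 4-jet and mu = 7 give E_7.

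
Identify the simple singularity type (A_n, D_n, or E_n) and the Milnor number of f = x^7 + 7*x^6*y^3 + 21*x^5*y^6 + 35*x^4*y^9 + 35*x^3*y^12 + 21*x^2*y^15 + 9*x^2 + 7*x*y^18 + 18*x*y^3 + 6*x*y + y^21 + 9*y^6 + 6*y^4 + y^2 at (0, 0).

Type A6, Milnor number mu = 6.

The Hessian of f at 0 has rank 1. Corank 1: A-series; mu = 6 gives A_6.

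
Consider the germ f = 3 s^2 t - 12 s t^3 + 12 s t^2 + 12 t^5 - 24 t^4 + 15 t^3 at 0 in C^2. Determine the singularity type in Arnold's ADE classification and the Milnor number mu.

Type D_{4}, Milnor number mu = 4.

The Hessian of f at 0 is [[0, 0], [0, 0]] with rank 0, so corank 2. A Groebner basis of the Jacobian ideal J(f) in C{s,t} is {t^3, s^2 - t^2, s*t + 2*t^2}; counting standard monomials gives mu = 4. Corank 2; j^3 = 3*t*(s^2 + 4*s*t + 5*t^2) splits into three distinct lines over C (the quadratic factor has nonzero discriminant), so D_4.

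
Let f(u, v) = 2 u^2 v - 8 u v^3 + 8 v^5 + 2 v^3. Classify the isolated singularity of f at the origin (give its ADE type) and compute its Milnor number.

Type D_4, Milnor number mu = 4.

The Hessian of f at 0 has rank 0. Corank 2; j^3 = 2*v*(u^2 + v^2) splits into three distinct lines over C (the quadratic factor has nonzero discriminant), so D_4.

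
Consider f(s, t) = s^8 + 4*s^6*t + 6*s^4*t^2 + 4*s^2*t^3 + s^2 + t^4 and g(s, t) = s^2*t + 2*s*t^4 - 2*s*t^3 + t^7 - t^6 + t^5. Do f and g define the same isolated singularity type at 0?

No.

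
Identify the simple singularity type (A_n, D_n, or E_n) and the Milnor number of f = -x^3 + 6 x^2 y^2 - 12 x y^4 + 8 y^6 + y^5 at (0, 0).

Type E_{8}, Milnor number mu = 8.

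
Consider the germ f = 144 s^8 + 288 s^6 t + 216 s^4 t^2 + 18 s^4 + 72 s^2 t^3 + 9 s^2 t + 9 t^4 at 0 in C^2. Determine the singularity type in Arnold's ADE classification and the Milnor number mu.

Type D5, Milnor number mu = 5.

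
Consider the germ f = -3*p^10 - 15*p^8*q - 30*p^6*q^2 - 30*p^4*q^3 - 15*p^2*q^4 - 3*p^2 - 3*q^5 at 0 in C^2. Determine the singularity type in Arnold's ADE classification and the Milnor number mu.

Type A_4, Milnor number mu = 4.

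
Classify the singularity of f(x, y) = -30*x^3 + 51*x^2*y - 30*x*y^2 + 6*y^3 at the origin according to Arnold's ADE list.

D4

The Hessian of f at 0 is [[0, 0], [0, 0]] with rank 0, so corank 2. A Groebner basis of the Jacobian ideal J(f) in C{x,y} is {y^3, x^2 - 2*y^2/11, x*y - 5*y^2/11}; counting standard monomials gives mu = 4. Corank 2; j^3 = -3*(2*x - y)*(5*x^2 - 6*x*y + 2*y^2) splits into three distinct lines over C (the quadratic factor has nonzero discriminant), so D_4.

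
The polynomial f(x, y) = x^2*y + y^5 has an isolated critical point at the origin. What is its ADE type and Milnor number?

The Hessian of f at 0 has rank 0. Corank 2; j^3 = x^2*y has shape L^2 M (L != M), so D-series; mu = 6 gives D_6.

Type D6, Milnor number mu = 6.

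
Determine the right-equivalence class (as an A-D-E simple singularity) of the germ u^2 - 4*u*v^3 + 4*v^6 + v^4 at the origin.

A_{3}

The Hessian of f at 0 is [[2, 0], [0, 0]] with rank 1, so corank 1. A Groebner basis of the Jacobian ideal J(f) in C{u,v} is {v^3, u}; counting standard monomials gives mu = 3. Corank 1: A-series; mu = 3 gives A_3.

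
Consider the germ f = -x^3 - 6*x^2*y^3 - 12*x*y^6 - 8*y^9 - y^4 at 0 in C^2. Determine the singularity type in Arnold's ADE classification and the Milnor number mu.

Type E_{6}, Milnor number mu = 6.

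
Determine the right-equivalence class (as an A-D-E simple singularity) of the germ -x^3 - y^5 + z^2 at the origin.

E_{8}

The Hessian of f at 0 has rank 1. Corank 2; j^3 = -x^3 is a perfect cube, so E-series; the 5-jet and mu = 8 give E_8.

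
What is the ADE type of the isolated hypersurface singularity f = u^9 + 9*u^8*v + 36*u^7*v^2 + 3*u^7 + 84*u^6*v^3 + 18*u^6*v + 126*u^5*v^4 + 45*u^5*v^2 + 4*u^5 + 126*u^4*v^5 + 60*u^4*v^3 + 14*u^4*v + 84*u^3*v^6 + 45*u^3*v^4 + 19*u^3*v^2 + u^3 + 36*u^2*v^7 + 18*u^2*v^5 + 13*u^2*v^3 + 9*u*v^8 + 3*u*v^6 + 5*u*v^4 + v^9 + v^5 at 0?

E_{8}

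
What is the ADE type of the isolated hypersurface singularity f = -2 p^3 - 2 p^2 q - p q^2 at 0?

The Hessian of f at 0 has rank 0. Corank 2; j^3 = -p*(2*p^2 + 2*p*q + q^2) splits into three distinct lines over C (the quadratic factor has nonzero discriminant), so D_4.

D4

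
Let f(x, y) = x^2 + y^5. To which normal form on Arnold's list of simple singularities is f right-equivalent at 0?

A_{4}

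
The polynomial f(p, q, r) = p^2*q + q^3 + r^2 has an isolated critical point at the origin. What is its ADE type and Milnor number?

Type D4, Milnor number mu = 4.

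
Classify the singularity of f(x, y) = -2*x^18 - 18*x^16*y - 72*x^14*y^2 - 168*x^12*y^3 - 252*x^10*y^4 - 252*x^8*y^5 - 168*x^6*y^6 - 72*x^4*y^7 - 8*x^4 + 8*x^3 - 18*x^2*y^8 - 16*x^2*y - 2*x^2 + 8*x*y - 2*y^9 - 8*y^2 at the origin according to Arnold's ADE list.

A_{8}

The Hessian of f at 0 has rank 1. Corank 1: A-series; mu = 8 gives A_8.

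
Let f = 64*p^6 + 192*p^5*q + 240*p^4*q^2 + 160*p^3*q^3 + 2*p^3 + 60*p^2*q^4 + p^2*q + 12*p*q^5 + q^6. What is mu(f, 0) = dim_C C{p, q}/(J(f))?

7

The Hessian of f at 0 has rank 0. Corank 2; j^3 = p^2*(2*p + q) has shape L^2 M (L != M), so D-series; mu = 7 gives D_7.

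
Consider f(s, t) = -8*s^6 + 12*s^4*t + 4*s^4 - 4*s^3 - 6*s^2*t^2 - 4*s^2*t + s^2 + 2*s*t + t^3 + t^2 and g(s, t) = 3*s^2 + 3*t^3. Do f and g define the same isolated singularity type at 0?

Yes.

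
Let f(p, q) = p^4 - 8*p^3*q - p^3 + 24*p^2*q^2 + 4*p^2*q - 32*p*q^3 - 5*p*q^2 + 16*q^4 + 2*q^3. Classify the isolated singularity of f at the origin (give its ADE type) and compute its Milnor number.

The Hessian of f at 0 has rank 0. Corank 2; j^3 = -(p - 2*q)*(p - q)^2 has shape L^2 M (L != M), so D-series; mu = 5 gives D_5.

Type D5, Milnor number mu = 5.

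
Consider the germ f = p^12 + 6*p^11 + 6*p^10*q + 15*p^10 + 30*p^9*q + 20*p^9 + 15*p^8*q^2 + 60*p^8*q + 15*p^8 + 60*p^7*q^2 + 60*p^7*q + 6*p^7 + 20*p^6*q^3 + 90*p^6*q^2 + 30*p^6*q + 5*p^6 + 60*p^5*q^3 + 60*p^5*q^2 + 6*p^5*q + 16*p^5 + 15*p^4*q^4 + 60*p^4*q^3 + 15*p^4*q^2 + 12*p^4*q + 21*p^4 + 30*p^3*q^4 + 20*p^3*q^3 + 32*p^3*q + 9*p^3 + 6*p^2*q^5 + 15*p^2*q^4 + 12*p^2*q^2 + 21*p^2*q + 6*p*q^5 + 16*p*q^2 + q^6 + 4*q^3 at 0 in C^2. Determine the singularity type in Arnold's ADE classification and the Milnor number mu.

Type D_{7}, Milnor number mu = 7.

The Hessian of f at 0 has rank 0. Corank 2; j^3 = (p + q)*(3*p + 2*q)^2 has shape L^2 M (L != M), so D-series; mu = 7 gives D_7.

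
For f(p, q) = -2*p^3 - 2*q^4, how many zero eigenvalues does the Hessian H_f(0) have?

2

Hessian at 0 has rank 0.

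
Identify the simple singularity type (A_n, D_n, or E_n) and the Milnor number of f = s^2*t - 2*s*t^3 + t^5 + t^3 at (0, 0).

Type D4, Milnor number mu = 4.

The Hessian of f at 0 is [[0, 0], [0, 0]] with rank 0, so corank 2. A Groebner basis of the Jacobian ideal J(f) in C{s,t} is {t^3, s^2 + 3*t^2, s*t}; counting standard monomials gives mu = 4. Corank 2; j^3 = t*(s^2 + t^2) splits into three distinct lines over C (the quadratic factor has nonzero discriminant), so D_4.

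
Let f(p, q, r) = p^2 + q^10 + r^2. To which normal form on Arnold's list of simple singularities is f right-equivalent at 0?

A_9

The Hessian of f at 0 has rank 2. Corank 1: A-series; mu = 9 gives A_9.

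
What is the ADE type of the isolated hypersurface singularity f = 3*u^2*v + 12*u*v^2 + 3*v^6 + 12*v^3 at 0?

D7

The Hessian of f at 0 is [[0, 0], [0, 0]] with rank 0, so corank 2. A Groebner basis of the Jacobian ideal J(f) in C{u,v} is {u^2/6 + v^5 - 2*v^2/3, u^3 + 8*v^3, u*v + 2*v^2}; counting standard monomials gives mu = 7. Corank 2; j^3 = 3*v*(u + 2*v)^2 has shape L^2 M (L != M), so D-series; mu = 7 gives D_7.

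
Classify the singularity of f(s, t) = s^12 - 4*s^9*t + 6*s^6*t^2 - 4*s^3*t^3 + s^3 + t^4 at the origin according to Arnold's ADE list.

E_{6}

The Hessian of f at 0 has rank 0. Corank 2; j^3 = s^3 is a perfect cube, so E-series; the 4-jet and mu = 6 give E_6.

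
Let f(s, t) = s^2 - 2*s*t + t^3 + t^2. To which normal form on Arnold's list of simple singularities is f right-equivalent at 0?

A_2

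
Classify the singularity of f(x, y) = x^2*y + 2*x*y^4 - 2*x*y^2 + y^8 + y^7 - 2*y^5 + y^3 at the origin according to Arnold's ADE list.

The Hessian of f at 0 is [[0, 0], [0, 0]] with rank 0, so corank 2. A Groebner basis of the Jacobian ideal J(f) in C{x,y} is {x^2*y^2 + 16*x^2*y + 2*x^2 - 32*x*y^2 - 3*x*y + 16*y^3 + y^2, 8*x^2*y + x^2 + x*y^3 - 16*x*y^2 - x*y + 8*y^3, x*y + y^4 - y^2, x^3 - 3*x^2*y + 3*x*y^2 - y^3}; counting standard monomials gives mu = 9. Corank 2; j^3 = y*(x - y)^2 has shape L^2 M (L != M), so D-series; mu = 9 gives D_9.

D_{9}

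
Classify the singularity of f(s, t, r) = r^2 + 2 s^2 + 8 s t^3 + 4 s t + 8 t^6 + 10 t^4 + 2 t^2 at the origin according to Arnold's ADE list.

The Hessian of f at 0 is [[4, 4, 0], [4, 4, 0], [0, 0, 2]] with rank 2, so corank 1. A Groebner basis of the Jacobian ideal J(f) in C{s,t,r} is {t^3, s + t, r}; counting standard monomials gives mu = 3. Corank 1: A-series; mu = 3 gives A_3.

A_{3}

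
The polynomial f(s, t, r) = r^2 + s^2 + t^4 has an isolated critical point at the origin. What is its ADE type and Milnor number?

The Hessian of f at 0 is [[2, 0, 0], [0, 0, 0], [0, 0, 2]] with rank 2, so corank 1. A Groebner basis of the Jacobian ideal J(f) in C{s,t,r} is {t^3, s, r}; counting standard monomials gives mu = 3. Corank 1: A-series; mu = 3 gives A_3.

Type A_3, Milnor number mu = 3.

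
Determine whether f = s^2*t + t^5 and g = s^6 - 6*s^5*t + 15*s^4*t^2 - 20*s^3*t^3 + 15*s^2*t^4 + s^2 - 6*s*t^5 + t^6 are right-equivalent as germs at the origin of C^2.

No.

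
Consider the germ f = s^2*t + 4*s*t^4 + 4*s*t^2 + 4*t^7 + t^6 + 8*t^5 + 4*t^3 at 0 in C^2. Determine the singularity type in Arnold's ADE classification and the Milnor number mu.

The Hessian of f at 0 is [[0, 0], [0, 0]] with rank 0, so corank 2. A Groebner basis of the Jacobian ideal J(f) in C{s,t} is {s*t/2 + t^4 + t^2, s^3 - 4*s^2 - 16*s*t + 8*t^3 - 16*t^2, s^2*t + 4*s^2/3 + 16*s*t/3 - 4*t^3 + 16*t^2/3, -s^2/3 + s*t^2 - 4*s*t/3 + 2*t^3 - 4*t^2/3}; counting standard monomials gives mu = 7. Corank 2; j^3 = t*(s + 2*t)^2 has shape L^2 M (L != M), so D-series; mu = 7 gives D_7.

Type D_7, Milnor number mu = 7.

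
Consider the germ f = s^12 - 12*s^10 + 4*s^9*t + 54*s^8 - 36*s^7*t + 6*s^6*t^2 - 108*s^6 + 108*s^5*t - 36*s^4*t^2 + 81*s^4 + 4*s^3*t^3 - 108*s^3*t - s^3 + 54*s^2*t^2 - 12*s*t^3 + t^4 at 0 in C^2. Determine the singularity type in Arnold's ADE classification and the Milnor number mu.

Type E_{6}, Milnor number mu = 6.

The Hessian of f at 0 is [[0, 0], [0, 0]] with rank 0, so corank 2. A Groebner basis of the Jacobian ideal J(f) in C{s,t} is {t^4, s*t^2 - t^3/9, s^2}; counting standard monomials gives mu = 6. Corank 2; j^3 = -s^3 is a perfect cube, so E-series; the 4-jet and mu = 6 give E_6.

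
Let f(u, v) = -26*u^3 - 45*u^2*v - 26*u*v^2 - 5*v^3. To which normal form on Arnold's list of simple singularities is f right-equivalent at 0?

The Hessian of f at 0 is [[0, 0], [0, 0]] with rank 0, so corank 2. A Groebner basis of the Jacobian ideal J(f) in C{u,v} is {v^3, u^2 + v^2/3, u*v}; counting standard monomials gives mu = 4. Corank 2; j^3 = -(2*u + v)*(13*u^2 + 16*u*v + 5*v^2) splits into three distinct lines over C (the quadratic factor has nonzero discriminant), so D_4.

D_4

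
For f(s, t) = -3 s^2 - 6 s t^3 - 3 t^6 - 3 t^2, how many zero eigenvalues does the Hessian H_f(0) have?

0

Hessian at 0 has rank 2.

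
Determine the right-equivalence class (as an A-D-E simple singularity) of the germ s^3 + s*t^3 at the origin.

E_7

The Hessian of f at 0 is [[0, 0], [0, 0]] with rank 0, so corank 2. A Groebner basis of the Jacobian ideal J(f) in C{s,t} is {s^3, s*t^2, 3*s^2 + t^3}; counting standard monomials gives mu = 7. Corank 2; j^3 = s^3 is a perfect cube, so E-series; the 4-jet and mu = 7 give E_7.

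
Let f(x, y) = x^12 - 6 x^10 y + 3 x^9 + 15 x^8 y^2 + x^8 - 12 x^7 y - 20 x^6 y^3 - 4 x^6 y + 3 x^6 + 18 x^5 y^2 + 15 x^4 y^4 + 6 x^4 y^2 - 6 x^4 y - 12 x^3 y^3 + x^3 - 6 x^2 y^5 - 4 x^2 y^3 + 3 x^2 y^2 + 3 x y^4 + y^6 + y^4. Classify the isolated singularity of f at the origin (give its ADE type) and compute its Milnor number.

The Hessian of f at 0 has rank 0. Corank 2; j^3 = x^3 is a perfect cube, so E-series; the 4-jet and mu = 6 give E_6.

Type E_{6}, Milnor number mu = 6.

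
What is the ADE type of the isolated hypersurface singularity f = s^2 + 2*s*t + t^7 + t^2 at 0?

A_{6}

The Hessian of f at 0 has rank 1. Corank 1: A-series; mu = 6 gives A_6.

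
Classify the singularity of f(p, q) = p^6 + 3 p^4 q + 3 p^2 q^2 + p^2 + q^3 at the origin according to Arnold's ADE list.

A2

The Hessian of f at 0 has rank 1. Corank 1: A-series; mu = 2 gives A_2.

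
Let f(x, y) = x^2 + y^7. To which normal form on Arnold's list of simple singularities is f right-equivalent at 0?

A6

The Hessian of f at 0 is [[2, 0], [0, 0]] with rank 1, so corank 1. A Groebner basis of the Jacobian ideal J(f) in C{x,y} is {y^6, x}; counting standard monomials gives mu = 6. Corank 1: A-series; mu = 6 gives A_6.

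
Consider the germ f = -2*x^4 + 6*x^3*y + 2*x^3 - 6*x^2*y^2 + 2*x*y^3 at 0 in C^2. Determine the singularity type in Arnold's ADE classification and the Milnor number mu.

Type E7, Milnor number mu = 7.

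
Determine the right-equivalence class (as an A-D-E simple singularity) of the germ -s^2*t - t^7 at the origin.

D_{8}

The Hessian of f at 0 is [[0, 0], [0, 0]] with rank 0, so corank 2. A Groebner basis of the Jacobian ideal J(f) in C{s,t} is {s^2/7 + t^6, s^3, s*t}; counting standard monomials gives mu = 8. Corank 2; j^3 = -s^2*t has shape L^2 M (L != M), so D-series; mu = 8 gives D_8.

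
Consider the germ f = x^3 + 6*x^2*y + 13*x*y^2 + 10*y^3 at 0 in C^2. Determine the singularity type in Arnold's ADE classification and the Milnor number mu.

Type D4, Milnor number mu = 4.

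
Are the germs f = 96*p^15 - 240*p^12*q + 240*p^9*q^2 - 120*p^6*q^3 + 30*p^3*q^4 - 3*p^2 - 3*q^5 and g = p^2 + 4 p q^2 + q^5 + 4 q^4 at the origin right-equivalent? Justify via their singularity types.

The Hessian of f at 0 has rank 1. Corank 1: A-series; mu = 4 gives A_4. The Hessian of g at 0 has rank 1. Corank 1: A-series; mu = 4 gives A_4. Both have type A_4, hence right-equivalent.

Yes.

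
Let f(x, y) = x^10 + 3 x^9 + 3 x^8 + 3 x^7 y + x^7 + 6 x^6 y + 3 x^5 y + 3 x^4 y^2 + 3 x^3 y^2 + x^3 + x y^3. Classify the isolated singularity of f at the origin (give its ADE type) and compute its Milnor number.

Type E_7, Milnor number mu = 7.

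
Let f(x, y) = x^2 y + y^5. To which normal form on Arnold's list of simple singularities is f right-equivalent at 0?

The Hessian of f at 0 is [[0, 0], [0, 0]] with rank 0, so corank 2. A Groebner basis of the Jacobian ideal J(f) in C{x,y} is {x^2/5 + y^4, x^3, x*y}; counting standard monomials gives mu = 6. Corank 2; j^3 = x^2*y has shape L^2 M (L != M), so D-series; mu = 6 gives D_6.

D6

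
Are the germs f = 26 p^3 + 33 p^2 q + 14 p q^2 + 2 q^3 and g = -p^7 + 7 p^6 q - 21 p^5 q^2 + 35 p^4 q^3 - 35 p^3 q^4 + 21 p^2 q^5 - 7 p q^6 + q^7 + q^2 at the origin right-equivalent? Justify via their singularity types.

The Hessian of f at 0 has rank 0. Corank 2; j^3 = (2*p + q)*(13*p^2 + 10*p*q + 2*q^2) splits into three distinct lines over C (the quadratic factor has nonzero discriminant), so D_4. The Hessian of g at 0 has rank 1. Corank 1: A-series; mu = 6 gives A_6. f is D_4 but g is A_6, hence not right-equivalent.

No.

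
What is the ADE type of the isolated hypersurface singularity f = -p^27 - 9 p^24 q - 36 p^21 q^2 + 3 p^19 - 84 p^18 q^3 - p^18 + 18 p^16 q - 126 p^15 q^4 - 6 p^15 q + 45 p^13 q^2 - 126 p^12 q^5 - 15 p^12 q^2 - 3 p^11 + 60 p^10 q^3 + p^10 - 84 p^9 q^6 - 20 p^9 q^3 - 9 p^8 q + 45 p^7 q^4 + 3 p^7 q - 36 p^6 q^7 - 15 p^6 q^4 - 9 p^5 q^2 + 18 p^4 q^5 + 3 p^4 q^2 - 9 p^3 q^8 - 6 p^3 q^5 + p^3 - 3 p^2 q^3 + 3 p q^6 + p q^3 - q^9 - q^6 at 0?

The Hessian of f at 0 has rank 0. Corank 2; j^3 = p^3 is a perfect cube, so E-series; the 4-jet and mu = 7 give E_7.

E_{7}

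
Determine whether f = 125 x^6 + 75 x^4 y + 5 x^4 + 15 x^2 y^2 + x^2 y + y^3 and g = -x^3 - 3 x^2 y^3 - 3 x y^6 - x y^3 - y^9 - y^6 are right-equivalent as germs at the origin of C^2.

No.

The Hessian of f at 0 is [[0, 0], [0, 0]] with rank 0, so corank 2. A Groebner basis of the Jacobian ideal J(f) in C{x,y} is {y^3, x^2 + 3*y^2, x*y}; counting standard monomials gives mu = 4. Corank 2; j^3 = y*(x^2 + y^2) splits into three distinct lines over C (the quadratic factor has nonzero discriminant), so D_4. The Hessian of g at 0 is [[0, 0], [0, 0]] with rank 0, so corank 2. A Groebner basis of the Jacobian ideal J(g) in C{x,y} is {x^3, x*y^2, 3*x^2 + y^3}; counting standard monomials gives mu = 7. Corank 2; j^3 = -x^3 is a perfect cube, so E-series; the 4-jet and mu = 7 give E_7. f is D_4 but g is E_7, hence not right-equivalent.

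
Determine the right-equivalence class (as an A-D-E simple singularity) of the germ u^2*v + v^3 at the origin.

D4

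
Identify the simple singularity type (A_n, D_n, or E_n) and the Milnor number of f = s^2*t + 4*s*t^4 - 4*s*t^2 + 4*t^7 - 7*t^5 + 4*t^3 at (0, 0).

The Hessian of f at 0 has rank 0. Corank 2; j^3 = t*(s - 2*t)^2 has shape L^2 M (L != M), so D-series; mu = 6 gives D_6.

Type D6, Milnor number mu = 6.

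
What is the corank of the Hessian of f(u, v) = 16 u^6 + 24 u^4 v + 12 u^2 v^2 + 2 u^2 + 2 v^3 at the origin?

1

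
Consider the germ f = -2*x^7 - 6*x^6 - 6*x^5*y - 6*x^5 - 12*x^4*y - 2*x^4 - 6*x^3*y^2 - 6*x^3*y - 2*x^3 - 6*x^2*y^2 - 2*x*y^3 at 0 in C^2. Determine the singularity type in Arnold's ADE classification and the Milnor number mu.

Type E_7, Milnor number mu = 7.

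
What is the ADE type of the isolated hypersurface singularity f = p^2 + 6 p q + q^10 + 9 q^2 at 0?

A_{9}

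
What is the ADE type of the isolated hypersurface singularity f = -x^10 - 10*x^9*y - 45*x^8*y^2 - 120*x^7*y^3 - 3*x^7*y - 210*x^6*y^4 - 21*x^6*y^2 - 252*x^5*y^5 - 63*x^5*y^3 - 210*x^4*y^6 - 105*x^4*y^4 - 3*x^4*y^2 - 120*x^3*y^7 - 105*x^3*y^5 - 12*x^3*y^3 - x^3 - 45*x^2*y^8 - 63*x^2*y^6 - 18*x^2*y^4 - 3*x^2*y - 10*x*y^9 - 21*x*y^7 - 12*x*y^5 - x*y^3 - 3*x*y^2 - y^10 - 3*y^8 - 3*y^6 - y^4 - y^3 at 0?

The Hessian of f at 0 has rank 0. Corank 2; j^3 = -(x + y)^3 is a perfect cube, so E-series; the 4-jet and mu = 7 give E_7.

E_7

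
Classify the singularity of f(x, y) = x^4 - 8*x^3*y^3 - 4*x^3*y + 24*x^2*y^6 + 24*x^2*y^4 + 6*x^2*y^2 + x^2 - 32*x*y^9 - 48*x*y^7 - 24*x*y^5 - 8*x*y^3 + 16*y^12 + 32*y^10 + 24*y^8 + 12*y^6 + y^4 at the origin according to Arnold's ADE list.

A3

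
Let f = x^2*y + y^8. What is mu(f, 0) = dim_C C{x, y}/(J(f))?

9

The Hessian of f at 0 has rank 0. Corank 2; j^3 = x^2*y has shape L^2 M (L != M), so D-series; mu = 9 gives D_9.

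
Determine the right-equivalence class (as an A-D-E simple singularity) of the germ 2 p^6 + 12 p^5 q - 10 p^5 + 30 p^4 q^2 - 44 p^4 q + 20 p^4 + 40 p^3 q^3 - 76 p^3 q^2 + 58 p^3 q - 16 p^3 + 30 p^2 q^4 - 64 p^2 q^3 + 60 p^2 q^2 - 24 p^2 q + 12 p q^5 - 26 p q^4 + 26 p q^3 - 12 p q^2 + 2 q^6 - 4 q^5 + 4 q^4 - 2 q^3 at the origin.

The Hessian of f at 0 is [[0, 0], [0, 0]] with rank 0, so corank 2. A Groebner basis of the Jacobian ideal J(f) in C{p,q} is {-768*p^2/5 - 768*p*q/5 + q^4 - 8*q^3/5 - 192*q^2/5, p^3 - 108*p^2/5 - 108*p*q/5 - q^3/10 - 27*q^2/5, p^2*q + 136*p^2/5 + 136*p*q/5 + q^3/30 + 34*q^2/5, -128*p^2/5 + p*q^2 - 128*p*q/5 + 7*q^3/30 - 32*q^2/5}; counting standard monomials gives mu = 7. Corank 2; j^3 = -2*(2*p + q)^3 is a perfect cube, so E-series; the 4-jet and mu = 7 give E_7.

E_7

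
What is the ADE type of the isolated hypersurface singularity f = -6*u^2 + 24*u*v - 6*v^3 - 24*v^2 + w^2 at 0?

The Hessian of f at 0 has rank 2. Corank 1: A-series; mu = 2 gives A_2.

A_{2}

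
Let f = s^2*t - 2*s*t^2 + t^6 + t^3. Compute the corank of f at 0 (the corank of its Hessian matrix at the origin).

2

Hessian at 0 has rank 0.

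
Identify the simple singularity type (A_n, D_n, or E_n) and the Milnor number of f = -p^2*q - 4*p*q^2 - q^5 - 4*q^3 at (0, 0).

The Hessian of f at 0 is [[0, 0], [0, 0]] with rank 0, so corank 2. A Groebner basis of the Jacobian ideal J(f) in C{p,q} is {p^2/5 + q^4 - 4*q^2/5, p^3 + 8*q^3, p*q + 2*q^2}; counting standard monomials gives mu = 6. Corank 2; j^3 = -q*(p + 2*q)^2 has shape L^2 M (L != M), so D-series; mu = 6 gives D_6.

Type D_6, Milnor number mu = 6.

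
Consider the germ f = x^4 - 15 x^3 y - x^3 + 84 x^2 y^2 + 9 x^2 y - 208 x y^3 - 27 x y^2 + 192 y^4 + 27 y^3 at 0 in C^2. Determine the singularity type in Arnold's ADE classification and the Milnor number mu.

Type E_7, Milnor number mu = 7.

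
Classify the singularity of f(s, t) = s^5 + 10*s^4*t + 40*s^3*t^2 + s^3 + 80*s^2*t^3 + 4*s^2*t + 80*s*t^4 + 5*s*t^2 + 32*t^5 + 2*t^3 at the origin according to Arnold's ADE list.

The Hessian of f at 0 is [[0, 0], [0, 0]] with rank 0, so corank 2. A Groebner basis of the Jacobian ideal J(f) in C{s,t} is {-s*t/5 + t^4 - t^2/5, s*t^2 + t^3, s^2 + 3*s*t + 2*t^2}; counting standard monomials gives mu = 6. Corank 2; j^3 = (s + t)^2*(s + 2*t) has shape L^2 M (L != M), so D-series; mu = 6 gives D_6.

D6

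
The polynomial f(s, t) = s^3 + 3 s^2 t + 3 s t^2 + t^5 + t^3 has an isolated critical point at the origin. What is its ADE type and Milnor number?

The Hessian of f at 0 is [[0, 0], [0, 0]] with rank 0, so corank 2. A Groebner basis of the Jacobian ideal J(f) in C{s,t} is {t^4, s^2 + 2*s*t + t^2}; counting standard monomials gives mu = 8. Corank 2; j^3 = (s + t)^3 is a perfect cube, so E-series; the 5-jet and mu = 8 give E_8.

Type E_8, Milnor number mu = 8.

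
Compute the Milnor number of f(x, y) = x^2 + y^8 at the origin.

7

The Hessian of f at 0 has rank 1. Corank 1: A-series; mu = 7 gives A_7.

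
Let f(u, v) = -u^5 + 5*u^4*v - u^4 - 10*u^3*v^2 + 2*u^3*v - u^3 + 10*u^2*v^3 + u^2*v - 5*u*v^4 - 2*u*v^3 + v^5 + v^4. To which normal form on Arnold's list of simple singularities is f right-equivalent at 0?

The Hessian of f at 0 has rank 0. Corank 2; j^3 = -u^2*(u - v) has shape L^2 M (L != M), so D-series; mu = 5 gives D_5.

D_{5}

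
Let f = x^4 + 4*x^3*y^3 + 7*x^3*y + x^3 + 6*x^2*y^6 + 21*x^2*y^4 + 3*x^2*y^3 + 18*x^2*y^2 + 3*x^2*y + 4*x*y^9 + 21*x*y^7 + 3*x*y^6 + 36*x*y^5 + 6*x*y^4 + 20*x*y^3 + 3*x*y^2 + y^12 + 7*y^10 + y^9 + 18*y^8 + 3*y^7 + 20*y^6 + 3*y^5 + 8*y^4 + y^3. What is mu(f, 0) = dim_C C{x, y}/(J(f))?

7

The Hessian of f at 0 has rank 0. Corank 2; j^3 = (x + y)^3 is a perfect cube, so E-series; the 4-jet and mu = 7 give E_7.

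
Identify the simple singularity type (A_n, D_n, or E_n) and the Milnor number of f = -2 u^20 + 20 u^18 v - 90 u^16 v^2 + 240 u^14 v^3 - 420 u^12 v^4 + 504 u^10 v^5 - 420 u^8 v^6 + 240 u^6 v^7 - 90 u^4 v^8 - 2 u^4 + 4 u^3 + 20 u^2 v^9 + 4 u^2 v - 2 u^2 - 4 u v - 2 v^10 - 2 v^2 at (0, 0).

Type A9, Milnor number mu = 9.

The Hessian of f at 0 has rank 1. Corank 1: A-series; mu = 9 gives A_9.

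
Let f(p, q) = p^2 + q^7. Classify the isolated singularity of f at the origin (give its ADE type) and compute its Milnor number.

Type A6, Milnor number mu = 6.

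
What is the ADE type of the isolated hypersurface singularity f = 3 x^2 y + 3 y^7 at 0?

D_8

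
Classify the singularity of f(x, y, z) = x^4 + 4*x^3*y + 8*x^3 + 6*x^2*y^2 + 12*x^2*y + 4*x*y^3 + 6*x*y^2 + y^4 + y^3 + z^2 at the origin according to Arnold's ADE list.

The Hessian of f at 0 is [[0, 0, 0], [0, 0, 0], [0, 0, 2]] with rank 1, so corank 2. A Groebner basis of the Jacobian ideal J(f) in C{x,y,z} is {y^4, x*y^2 + 2*y^3/3, x^2 + x*y + y^2/4, z}; counting standard monomials gives mu = 6. Corank 2; j^3 = (2*x + y)^3 is a perfect cube, so E-series; the 4-jet and mu = 6 give E_6.

E_6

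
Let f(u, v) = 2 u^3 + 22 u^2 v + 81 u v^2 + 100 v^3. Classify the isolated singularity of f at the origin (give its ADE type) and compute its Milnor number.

The Hessian of f at 0 has rank 0. Corank 2; j^3 = (u + 4*v)*(2*u^2 + 14*u*v + 25*v^2) splits into three distinct lines over C (the quadratic factor has nonzero discriminant), so D_4.

Type D4, Milnor number mu = 4.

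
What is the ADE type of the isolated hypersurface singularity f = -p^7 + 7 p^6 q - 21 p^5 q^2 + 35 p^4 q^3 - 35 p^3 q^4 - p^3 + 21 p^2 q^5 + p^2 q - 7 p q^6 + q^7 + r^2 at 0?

D8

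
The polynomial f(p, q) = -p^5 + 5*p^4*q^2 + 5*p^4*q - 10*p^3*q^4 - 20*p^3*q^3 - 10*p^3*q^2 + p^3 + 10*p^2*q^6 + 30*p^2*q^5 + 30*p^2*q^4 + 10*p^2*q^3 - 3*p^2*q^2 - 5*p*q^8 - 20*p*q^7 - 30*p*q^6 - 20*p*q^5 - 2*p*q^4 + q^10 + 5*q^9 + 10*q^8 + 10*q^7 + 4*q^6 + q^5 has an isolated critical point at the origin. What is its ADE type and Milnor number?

The Hessian of f at 0 has rank 0. Corank 2; j^3 = p^3 is a perfect cube, so E-series; the 5-jet and mu = 8 give E_8.

Type E8, Milnor number mu = 8.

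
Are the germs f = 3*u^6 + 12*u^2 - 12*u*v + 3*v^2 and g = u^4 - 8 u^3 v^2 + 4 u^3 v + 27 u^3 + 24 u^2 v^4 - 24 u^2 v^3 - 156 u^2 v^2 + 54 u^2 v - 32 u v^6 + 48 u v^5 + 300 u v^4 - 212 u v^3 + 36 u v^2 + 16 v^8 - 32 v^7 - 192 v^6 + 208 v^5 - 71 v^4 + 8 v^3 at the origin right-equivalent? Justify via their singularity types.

The Hessian of f at 0 is [[24, -12], [-12, 6]] with rank 1, so corank 1. A Groebner basis of the Jacobian ideal J(f) in C{u,v} is {v^5, u - v/2}; counting standard monomials gives mu = 5. Corank 1: A-series; mu = 5 gives A_5. The Hessian of g at 0 is [[0, 0], [0, 0]] with rank 0, so corank 2. A Groebner basis of the Jacobian ideal J(g) in C{u,v} is {u^3 - u^2 - 4*u*v/3 - 4*v^2/9, u^2*v + 4*u^2/3 + 16*u*v/9 + 16*v^2/27, -7*u^2/4 + u*v^2 - 7*u*v/3 - 7*v^2/9, 9*u^2/4 + 3*u*v + v^3 + v^2}; counting standard monomials gives mu = 6. Corank 2; j^3 = (3*u + 2*v)^3 is a perfect cube, so E-series; the 4-jet and mu = 6 give E_6. f is A_5 but g is E_6, hence not right-equivalent.

No.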